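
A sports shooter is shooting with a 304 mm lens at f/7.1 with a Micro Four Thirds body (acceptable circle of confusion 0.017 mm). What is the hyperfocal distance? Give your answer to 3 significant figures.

Hyperfocal distance H = f²/(N·c) + f = 304²/(7.1 × 0.017) + 304 = 92416/0.1207 + 304 ≈ 765970.9 mm ≈ 766 m.

766 m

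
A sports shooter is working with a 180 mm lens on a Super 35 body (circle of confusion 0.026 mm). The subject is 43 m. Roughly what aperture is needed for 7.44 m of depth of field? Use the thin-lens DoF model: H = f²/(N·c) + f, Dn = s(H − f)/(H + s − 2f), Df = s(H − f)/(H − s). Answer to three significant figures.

Write h = H − f = f²/(N·c). The thin-lens limits are Dn = s·h/(h + (s−f)) and Df = s·h/(h − (s−f)), so DoF = Df − Dn = 2·s·(s−f)·h / (h² − (s−f)²).
That is a quadratic in h: DoF·h² − 2·s·(s−f)·h − DoF·(s−f)² = 0 ⇒ h = (s−f)·(s + √(s² + DoF²)) / DoF = 42820 × (43000 + √(43000² + 7440²)) / 7440 = 42820 × (43000 + 43638.9) / 7440 ≈ 498639 mm.
Then N = f²/(c·h) = 180² / (0.026 × 498639) = 32400 / 12965 ≈ 2.50.

f/2.50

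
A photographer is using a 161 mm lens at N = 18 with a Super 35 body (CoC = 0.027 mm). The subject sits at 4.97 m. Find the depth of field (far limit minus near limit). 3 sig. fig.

Hyperfocal distance H = f²/(N·c) + f = 161²/(18 × 0.027) + 161 = 25921/0.486 + 161 ≈ 53496.4 mm ≈ 53.50 m.
Near limit Dn = s·(H − f)/(H + s − 2f) = 4970 × (53496.4 − 161) / (53496.4 + 4970 − 2 × 161) = 4970 × 53335.4 / 58144.4 ≈ 4558.94 mm.
Far limit Df = s·(H − f)/(H − s) = 4970 × (53496.4 − 161) / (53496.4 − 4970) = 4970 × 53335.4 / 48526.4 ≈ 5462.53 mm.
Depth of field = Df − Dn = 5462.53 − 4558.94 ≈ 903.59 mm ≈ 0.904 m.

0.904 m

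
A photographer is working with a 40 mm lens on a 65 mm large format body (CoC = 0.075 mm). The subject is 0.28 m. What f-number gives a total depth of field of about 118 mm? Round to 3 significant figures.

Write h = H − f = f²/(N·c). The thin-lens limits are Dn = s·h/(h + (s−f)) and Df = s·h/(h − (s−f)), so DoF = Df − Dn = 2·s·(s−f)·h / (h² − (s−f)²).
That is a quadratic in h: DoF·h² − 2·s·(s−f)·h − DoF·(s−f)² = 0 ⇒ h = (s−f)·(s + √(s² + DoF²)) / DoF = 240 × (280 + √(280² + 118²)) / 118 = 240 × (280 + 303.849) / 118 ≈ 1187.5 mm.
Then N = f²/(c·h) = 40² / (0.075 × 1187.5) = 1600 / 89.062 ≈ 18.

f/18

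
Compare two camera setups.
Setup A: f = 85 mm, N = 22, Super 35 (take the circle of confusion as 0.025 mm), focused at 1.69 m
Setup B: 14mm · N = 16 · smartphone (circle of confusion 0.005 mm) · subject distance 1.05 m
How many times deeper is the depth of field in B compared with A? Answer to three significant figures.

2.58

Setup A: H = 85²/(22×0.025) + 85 ≈ 13221.4 mm; DoF = Df − Dn = 1925.22 − 1506.00 ≈ 419.22 mm.
Setup B: H = 14²/(16×0.005) + 14 ≈ 2464.0 mm; DoF = Df − Dn = 1819.3 − 738.0 ≈ 1081.3 mm.
Ratio = 1081.3 / 419.22 ≈ 2.58.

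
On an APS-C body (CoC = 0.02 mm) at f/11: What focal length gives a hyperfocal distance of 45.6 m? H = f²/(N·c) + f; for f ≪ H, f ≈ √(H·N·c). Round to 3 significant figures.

From H = f²/(N·c) + f, with f ≪ H: f ≈ √(H·N·c) = √(45600 × 11 × 0.02) = √10032 ≈ 100.2 mm.
The +f correction barely moves this — solving exactly, f² + N·c·f − N·c·H = 0 ⇒ f = (−N·c + √((N·c)² + 4·N·c·H))/2 = (−0.22 + √40128)/2 ≈ 100.05 mm, so f ≈ 100 mm.

100 mm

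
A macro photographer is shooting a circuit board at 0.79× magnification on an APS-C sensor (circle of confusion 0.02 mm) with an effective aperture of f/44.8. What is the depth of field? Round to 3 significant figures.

2.87 mm

At magnification m, DoF ≈ 2·N_eff·c/m² = 2 × 44.8 × 0.02 / 0.79² = 1.792 / 0.6241 ≈ 2.87 mm.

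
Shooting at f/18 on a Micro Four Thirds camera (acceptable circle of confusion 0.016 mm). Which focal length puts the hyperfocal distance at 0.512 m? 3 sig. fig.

12.0 mm

From H = f²/(N·c) + f, with f ≪ H: f ≈ √(H·N·c) = √(512 × 18 × 0.016) = √147.46 ≈ 12.14 mm.
Exact: f² + N·c·f − N·c·H = 0 ⇒ f = (−N·c + √((N·c)² + 4·N·c·H))/2 = (−0.288 + √589.91)/2 ≈ 12.000 mm ≈ 12.0 mm.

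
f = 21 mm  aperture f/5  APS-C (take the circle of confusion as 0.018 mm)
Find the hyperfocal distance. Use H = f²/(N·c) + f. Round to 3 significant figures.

Hyperfocal distance H = f²/(N·c) + f = 21²/(5 × 0.018) + 21 = 441/0.09 + 21 ≈ 4921.0 mm ≈ 4.92 m.

4.92 m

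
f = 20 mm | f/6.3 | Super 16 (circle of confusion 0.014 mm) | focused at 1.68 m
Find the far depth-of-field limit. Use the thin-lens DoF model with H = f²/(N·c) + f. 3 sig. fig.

2.65 m

Hyperfocal distance H = f²/(N·c) + f = 20²/(6.3 × 0.014) + 20 = 400/0.0882 + 20 ≈ 4555.1 mm ≈ 4.555 m.
Far limit Df = s·(H − f)/(H − s) = 1680 × (4555.1 − 20) / (4555.1 − 1680) = 1680 × 4535.1 / 2875.1 ≈ 2650.0 mm ≈ 2.65 m.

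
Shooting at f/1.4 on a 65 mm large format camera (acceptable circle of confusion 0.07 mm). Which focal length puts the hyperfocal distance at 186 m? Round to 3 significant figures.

From H = f²/(N·c) + f, with f ≪ H: f ≈ √(H·N·c) = √(186000 × 1.4 × 0.07) = √18228 ≈ 135.0 mm.
The +f correction barely moves this — solving exactly, f² + N·c·f − N·c·H = 0 ⇒ f = (−N·c + √((N·c)² + 4·N·c·H))/2 = (−0.098 + √72912)/2 ≈ 134.96 mm, so f ≈ 135 mm.

135 mm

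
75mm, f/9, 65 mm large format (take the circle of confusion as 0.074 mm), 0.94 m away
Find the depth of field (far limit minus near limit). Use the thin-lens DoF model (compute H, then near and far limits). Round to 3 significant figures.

195 mm

Hyperfocal distance H = f²/(N·c) + f = 75²/(9 × 0.074) + 75 = 5625/0.666 + 75 ≈ 8520.9 mm ≈ 8.521 m.
Near limit Dn = s·(H − f)/(H + s − 2f) = 940 × (8520.9 − 75) / (8520.9 + 940 − 2 × 75) = 940 × 8445.9 / 9310.9 ≈ 852.67 mm.
Far limit Df = s·(H − f)/(H − s) = 940 × (8520.9 − 75) / (8520.9 − 940) = 940 × 8445.9 / 7580.9 ≈ 1047.26 mm.
Depth of field = Df − Dn = 1047.26 − 852.67 ≈ 194.59 mm.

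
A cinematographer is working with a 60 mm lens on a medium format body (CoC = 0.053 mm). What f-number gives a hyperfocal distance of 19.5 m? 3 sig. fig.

f/3.49

Rearrange H = f²/(N·c) + f for N: N = f² / ((H − f)·c).
N = 60² / ((19500 − 60) × 0.053) = 3600 / 1030 ≈ 3.49.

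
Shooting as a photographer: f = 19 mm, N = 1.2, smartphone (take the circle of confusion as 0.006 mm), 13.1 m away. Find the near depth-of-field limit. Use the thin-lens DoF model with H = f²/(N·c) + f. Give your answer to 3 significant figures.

10.4 m

Hyperfocal distance H = f²/(N·c) + f = 19²/(1.2 × 0.006) + 19 = 361/0.0072 + 19 ≈ 50157.9 mm ≈ 50.16 m.
Near limit Dn = s·(H − f)/(H + s − 2f) = 13100 × (50157.9 − 19) / (50157.9 + 13100 − 2 × 19) = 13100 × 50138.9 / 63219.9 ≈ 10389 mm ≈ 10.4 m.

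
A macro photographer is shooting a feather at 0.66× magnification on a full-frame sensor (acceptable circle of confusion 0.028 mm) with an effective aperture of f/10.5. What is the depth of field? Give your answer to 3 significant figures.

At magnification m, DoF ≈ 2·N_eff·c/m² = 2 × 10.5 × 0.028 / 0.66² = 0.588 / 0.4356 ≈ 1.35 mm.

1.35 mm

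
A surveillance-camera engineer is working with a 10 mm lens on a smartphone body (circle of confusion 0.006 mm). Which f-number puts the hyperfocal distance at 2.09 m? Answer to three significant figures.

Rearrange H = f²/(N·c) + f for N: N = f² / ((H − f)·c).
N = 10² / ((2090 − 10) × 0.006) = 100 / 12.48 ≈ 8.01.

f/8.01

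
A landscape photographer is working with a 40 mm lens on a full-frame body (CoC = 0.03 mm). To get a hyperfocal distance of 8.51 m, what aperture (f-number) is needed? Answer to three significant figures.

f/6.30

Rearrange H = f²/(N·c) + f for N: N = f² / ((H − f)·c).
N = 40² / ((8510 − 40) × 0.03) = 1600 / 254.1 ≈ 6.30.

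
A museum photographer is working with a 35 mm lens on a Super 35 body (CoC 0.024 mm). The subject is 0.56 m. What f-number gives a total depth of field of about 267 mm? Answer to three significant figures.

Write h = H − f = f²/(N·c). The thin-lens limits are Dn = s·h/(h + (s−f)) and Df = s·h/(h − (s−f)), so DoF = Df − Dn = 2·s·(s−f)·h / (h² − (s−f)²).
That is a quadratic in h: DoF·h² − 2·s·(s−f)·h − DoF·(s−f)² = 0 ⇒ h = (s−f)·(s + √(s² + DoF²)) / DoF = 525 × (560 + √(560² + 267²)) / 267 = 525 × (560 + 620.394) / 267 ≈ 2321.0 mm.
Then N = f²/(c·h) = 35² / (0.024 × 2321.0) = 1225 / 55.704 ≈ 22.

f/22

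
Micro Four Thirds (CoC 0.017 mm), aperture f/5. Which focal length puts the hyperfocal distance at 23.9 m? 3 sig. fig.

45.0 mm

From H = f²/(N·c) + f, with f ≪ H: f ≈ √(H·N·c) = √(23900 × 5 × 0.017) = √2031.5 ≈ 45.07 mm.
Exact: f² + N·c·f − N·c·H = 0 ⇒ f = (−N·c + √((N·c)² + 4·N·c·H))/2 = (−0.085 + √8126.0)/2 ≈ 45.030 mm ≈ 45.0 mm.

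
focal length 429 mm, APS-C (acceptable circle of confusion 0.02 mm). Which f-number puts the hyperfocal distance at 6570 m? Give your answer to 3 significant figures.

f/1.40

Rearrange H = f²/(N·c) + f for N: N = f² / ((H − f)·c).
N = 429² / ((6570000 − 429) × 0.02) = 184041 / 131391 ≈ 1.40.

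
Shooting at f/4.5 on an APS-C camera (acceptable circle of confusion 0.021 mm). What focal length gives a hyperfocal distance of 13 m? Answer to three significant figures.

35.0 mm

From H = f²/(N·c) + f, with f ≪ H: f ≈ √(H·N·c) = √(13000 × 4.5 × 0.021) = √1228.5 ≈ 35.05 mm.
Exact: f² + N·c·f − N·c·H = 0 ⇒ f = (−N·c + √((N·c)² + 4·N·c·H))/2 = (−0.0945 + √4914.0)/2 ≈ 35.003 mm ≈ 35.0 mm.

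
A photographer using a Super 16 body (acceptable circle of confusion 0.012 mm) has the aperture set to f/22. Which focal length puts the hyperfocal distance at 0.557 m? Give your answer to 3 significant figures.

From H = f²/(N·c) + f, with f ≪ H: f ≈ √(H·N·c) = √(557 × 22 × 0.012) = √147.05 ≈ 12.13 mm.
Exact: f² + N·c·f − N·c·H = 0 ⇒ f = (−N·c + √((N·c)² + 4·N·c·H))/2 = (−0.264 + √588.26)/2 ≈ 11.995 mm ≈ 12.0 mm.

12.0 mm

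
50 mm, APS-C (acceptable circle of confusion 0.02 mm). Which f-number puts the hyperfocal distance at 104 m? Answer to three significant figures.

f/1.20

Rearrange H = f²/(N·c) + f for N: N = f² / ((H − f)·c).
N = 50² / ((104000 − 50) × 0.02) = 2500 / 2079 ≈ 1.20.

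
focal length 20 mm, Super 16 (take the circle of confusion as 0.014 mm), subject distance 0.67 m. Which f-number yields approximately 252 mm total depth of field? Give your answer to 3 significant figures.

f/7.99

Write h = H − f = f²/(N·c). The thin-lens limits are Dn = s·h/(h + (s−f)) and Df = s·h/(h − (s−f)), so DoF = Df − Dn = 2·s·(s−f)·h / (h² − (s−f)²).
That is a quadratic in h: DoF·h² − 2·s·(s−f)·h − DoF·(s−f)² = 0 ⇒ h = (s−f)·(s + √(s² + DoF²)) / DoF = 650 × (670 + √(670² + 252²)) / 252 = 650 × (670 + 715.824) / 252 ≈ 3574.5 mm.
Then N = f²/(c·h) = 20² / (0.014 × 3574.5) = 400 / 50.044 ≈ 7.99.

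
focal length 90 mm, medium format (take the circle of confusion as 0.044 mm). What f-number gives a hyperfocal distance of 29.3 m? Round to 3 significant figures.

Rearrange H = f²/(N·c) + f for N: N = f² / ((H − f)·c).
N = 90² / ((29300 − 90) × 0.044) = 8100 / 1285 ≈ 6.30.

f/6.30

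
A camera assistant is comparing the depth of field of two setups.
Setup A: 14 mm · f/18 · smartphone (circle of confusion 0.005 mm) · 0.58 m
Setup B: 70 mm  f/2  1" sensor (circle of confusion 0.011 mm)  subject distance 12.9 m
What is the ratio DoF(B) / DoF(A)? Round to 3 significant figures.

4.61

Setup A: H = 14²/(18×0.005) + 14 ≈ 2191.8 mm; DoF = Df − Dn = 783.68 − 460.35 ≈ 323.33 mm.
Setup B: H = 70²/(2×0.011) + 70 ≈ 222797.3 mm; DoF = Df − Dn = 13688.5 − 12197.4 ≈ 1491.1 mm.
Ratio = 1491.1 / 323.33 ≈ 4.61.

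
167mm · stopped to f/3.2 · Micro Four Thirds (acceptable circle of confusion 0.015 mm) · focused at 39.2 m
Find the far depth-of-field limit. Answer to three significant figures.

42.0 m

Hyperfocal distance H = f²/(N·c) + f = 167²/(3.2 × 0.015) + 167 = 27889/0.048 + 167 ≈ 581187.8 mm ≈ 581.2 m.
Far limit Df = s·(H − f)/(H − s) = 39200 × (581187.8 − 167) / (581187.8 − 39200) = 39200 × 581020.8 / 541987.8 ≈ 42023 mm ≈ 42.0 m.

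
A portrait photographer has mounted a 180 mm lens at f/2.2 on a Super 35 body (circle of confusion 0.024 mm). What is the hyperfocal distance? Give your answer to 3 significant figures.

Hyperfocal distance H = f²/(N·c) + f = 180²/(2.2 × 0.024) + 180 = 32400/0.0528 + 180 ≈ 613816.4 mm ≈ 614 m.

614 m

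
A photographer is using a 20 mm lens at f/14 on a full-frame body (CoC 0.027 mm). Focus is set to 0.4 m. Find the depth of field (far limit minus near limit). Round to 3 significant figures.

Hyperfocal distance H = f²/(N·c) + f = 20²/(14 × 0.027) + 20 = 400/0.378 + 20 ≈ 1078.2 mm ≈ 1.078 m.
Near limit Dn = s·(H − f)/(H + s − 2f) = 400 × (1078.2 − 20) / (1078.2 + 400 − 2 × 20) = 400 × 1058.2 / 1438.2 ≈ 294.31 mm.
Far limit Df = s·(H − f)/(H − s) = 400 × (1078.2 − 20) / (1078.2 − 400) = 400 × 1058.2 / 678.2 ≈ 624.12 mm.
Depth of field = Df − Dn = 624.12 − 294.31 ≈ 329.81 mm.

330 mm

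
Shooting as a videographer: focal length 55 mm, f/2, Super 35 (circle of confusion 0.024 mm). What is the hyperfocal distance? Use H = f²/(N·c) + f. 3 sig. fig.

63.1 m

Hyperfocal distance H = f²/(N·c) + f = 55²/(2 × 0.024) + 55 = 3025/0.048 + 55 ≈ 63075.8 mm ≈ 63.1 m.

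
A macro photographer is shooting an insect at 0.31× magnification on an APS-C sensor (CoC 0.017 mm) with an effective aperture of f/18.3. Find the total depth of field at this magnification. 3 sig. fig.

6.47 mm

At magnification m, DoF ≈ 2·N_eff·c/m² = 2 × 18.3 × 0.017 / 0.31² = 0.6222 / 0.0961 ≈ 6.47 mm.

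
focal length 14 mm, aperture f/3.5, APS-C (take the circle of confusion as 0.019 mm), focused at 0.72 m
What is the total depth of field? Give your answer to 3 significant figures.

366 mm

Hyperfocal distance H = f²/(N·c) + f = 14²/(3.5 × 0.019) + 14 = 196/0.0665 + 14 ≈ 2961.4 mm ≈ 2.961 m.
Near limit Dn = s·(H − f)/(H + s − 2f) = 720 × (2961.4 − 14) / (2961.4 + 720 − 2 × 14) = 720 × 2947.4 / 3653.4 ≈ 580.86 mm.
Far limit Df = s·(H − f)/(H − s) = 720 × (2961.4 − 14) / (2961.4 − 720) = 720 × 2947.4 / 2241.4 ≈ 946.79 mm.
Depth of field = Df − Dn = 946.79 − 580.86 ≈ 365.93 mm.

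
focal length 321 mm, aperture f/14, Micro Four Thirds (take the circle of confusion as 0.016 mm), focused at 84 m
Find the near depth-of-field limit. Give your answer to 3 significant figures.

Hyperfocal distance H = f²/(N·c) + f = 321²/(14 × 0.016) + 321 = 103041/0.224 + 321 ≈ 460325.5 mm ≈ 460.3 m.
Near limit Dn = s·(H − f)/(H + s − 2f) = 84000 × (460325.5 − 321) / (460325.5 + 84000 − 2 × 321) = 84000 × 460004.5 / 543683.5 ≈ 71071 mm ≈ 71.1 m.

71.1 m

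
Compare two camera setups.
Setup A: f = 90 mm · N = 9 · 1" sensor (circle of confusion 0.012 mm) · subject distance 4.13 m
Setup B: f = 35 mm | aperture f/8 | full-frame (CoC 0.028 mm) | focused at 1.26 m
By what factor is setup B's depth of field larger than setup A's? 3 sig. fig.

1.33

Setup A: H = 90²/(9×0.012) + 90 ≈ 75090.0 mm; DoF = Df − Dn = 4365.14 − 3918.90 ≈ 446.24 mm.
Setup B: H = 35²/(8×0.028) + 35 ≈ 5503.8 mm; DoF = Df − Dn = 1623.71 − 1029.41 ≈ 594.30 mm.
Ratio = 594.30 / 446.24 ≈ 1.33.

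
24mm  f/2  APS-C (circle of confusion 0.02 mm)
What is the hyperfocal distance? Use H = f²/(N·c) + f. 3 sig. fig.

Hyperfocal distance H = f²/(N·c) + f = 24²/(2 × 0.02) + 24 = 576/0.04 + 24 ≈ 14424.0 mm ≈ 14.4 m.

14.4 m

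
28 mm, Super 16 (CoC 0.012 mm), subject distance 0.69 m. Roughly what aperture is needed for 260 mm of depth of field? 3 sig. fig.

Write h = H − f = f²/(N·c). The thin-lens limits are Dn = s·h/(h + (s−f)) and Df = s·h/(h − (s−f)), so DoF = Df − Dn = 2·s·(s−f)·h / (h² − (s−f)²).
That is a quadratic in h: DoF·h² − 2·s·(s−f)·h − DoF·(s−f)² = 0 ⇒ h = (s−f)·(s + √(s² + DoF²)) / DoF = 662 × (690 + √(690² + 260²)) / 260 = 662 × (690 + 737.360) / 260 ≈ 3634.3 mm.
Then N = f²/(c·h) = 28² / (0.012 × 3634.3) = 784 / 43.611 ≈ 18.

f/18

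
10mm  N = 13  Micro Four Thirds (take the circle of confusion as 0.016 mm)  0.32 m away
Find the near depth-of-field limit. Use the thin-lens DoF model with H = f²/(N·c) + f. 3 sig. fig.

195 mm

Hyperfocal distance H = f²/(N·c) + f = 10²/(13 × 0.016) + 10 = 100/0.208 + 10 ≈ 490.8 mm ≈ 0.491 m.
Near limit Dn = s·(H − f)/(H + s − 2f) = 320 × (490.8 − 10) / (490.8 + 320 − 2 × 10) = 320 × 480.8 / 790.8 ≈ 194.55 mm.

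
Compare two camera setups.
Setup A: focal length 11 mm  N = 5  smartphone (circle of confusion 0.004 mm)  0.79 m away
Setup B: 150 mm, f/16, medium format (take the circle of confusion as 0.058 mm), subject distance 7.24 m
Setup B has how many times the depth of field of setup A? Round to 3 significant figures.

Setup A: H = 11²/(5×0.004) + 11 ≈ 6061.0 mm; DoF = Df − Dn = 906.75 − 699.88 ≈ 206.87 mm.
Setup B: H = 150²/(16×0.058) + 150 ≈ 24395.7 mm; DoF = Df − Dn = 10232.1 − 5601.9 ≈ 4630.2 mm.
Ratio = 4630.2 / 206.87 ≈ 22.4.

22.4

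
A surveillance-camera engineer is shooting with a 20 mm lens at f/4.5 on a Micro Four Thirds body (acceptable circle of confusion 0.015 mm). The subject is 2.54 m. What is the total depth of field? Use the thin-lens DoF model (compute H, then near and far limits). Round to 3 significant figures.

Hyperfocal distance H = f²/(N·c) + f = 20²/(4.5 × 0.015) + 20 = 400/0.0675 + 20 ≈ 5945.9 mm ≈ 5.946 m.
Near limit Dn = s·(H − f)/(H + s − 2f) = 2540 × (5945.9 − 20) / (5945.9 + 2540 − 2 × 20) = 2540 × 5925.9 / 8445.9 ≈ 1782.1 mm.
Far limit Df = s·(H − f)/(H − s) = 2540 × (5945.9 − 20) / (5945.9 − 2540) = 2540 × 5925.9 / 3405.9 ≈ 4419.3 mm.
Depth of field = Df − Dn = 4419.3 − 1782.1 ≈ 2637.2 mm ≈ 2.64 m.

2.64 m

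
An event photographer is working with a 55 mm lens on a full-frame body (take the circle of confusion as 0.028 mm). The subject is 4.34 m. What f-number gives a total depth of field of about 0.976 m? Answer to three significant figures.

f/2.80

Write h = H − f = f²/(N·c). The thin-lens limits are Dn = s·h/(h + (s−f)) and Df = s·h/(h − (s−f)), so DoF = Df − Dn = 2·s·(s−f)·h / (h² − (s−f)²).
That is a quadratic in h: DoF·h² − 2·s·(s−f)·h − DoF·(s−f)² = 0 ⇒ h = (s−f)·(s + √(s² + DoF²)) / DoF = 4285 × (4340 + √(4340² + 976²)) / 976 = 4285 × (4340 + 4448.39) / 976 ≈ 38584 mm.
Then N = f²/(c·h) = 55² / (0.028 × 38584) = 3025 / 1080.4 ≈ 2.80.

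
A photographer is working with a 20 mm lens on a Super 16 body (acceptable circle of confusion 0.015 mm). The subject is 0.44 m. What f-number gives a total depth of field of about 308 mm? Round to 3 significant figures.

f/20

Write h = H − f = f²/(N·c). The thin-lens limits are Dn = s·h/(h + (s−f)) and Df = s·h/(h − (s−f)), so DoF = Df − Dn = 2·s·(s−f)·h / (h² − (s−f)²).
That is a quadratic in h: DoF·h² − 2·s·(s−f)·h − DoF·(s−f)² = 0 ⇒ h = (s−f)·(s + √(s² + DoF²)) / DoF = 420 × (440 + √(440² + 308²)) / 308 = 420 × (440 + 537.088) / 308 ≈ 1332.4 mm.
Then N = f²/(c·h) = 20² / (0.015 × 1332.4) = 400 / 19.986 ≈ 20.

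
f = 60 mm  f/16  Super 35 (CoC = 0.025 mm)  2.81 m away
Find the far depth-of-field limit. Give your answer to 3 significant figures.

Hyperfocal distance H = f²/(N·c) + f = 60²/(16 × 0.025) + 60 = 3600/0.4 + 60 ≈ 9060.0 mm ≈ 9.060 m.
Far limit Df = s·(H − f)/(H − s) = 2810 × (9060.0 − 60) / (9060.0 − 2810) = 2810 × 9000.0 / 6250.0 ≈ 4046.4 mm ≈ 4.05 m.

4.05 m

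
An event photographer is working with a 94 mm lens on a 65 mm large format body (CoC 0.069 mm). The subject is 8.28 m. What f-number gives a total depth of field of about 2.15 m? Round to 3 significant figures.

f/2.00

Write h = H − f = f²/(N·c). The thin-lens limits are Dn = s·h/(h + (s−f)) and Df = s·h/(h − (s−f)), so DoF = Df − Dn = 2·s·(s−f)·h / (h² − (s−f)²).
That is a quadratic in h: DoF·h² − 2·s·(s−f)·h − DoF·(s−f)² = 0 ⇒ h = (s−f)·(s + √(s² + DoF²)) / DoF = 8186 × (8280 + √(8280² + 2150²)) / 2150 = 8186 × (8280 + 8554.58) / 2150 ≈ 64097 mm.
Then N = f²/(c·h) = 94² / (0.069 × 64097) = 8836 / 4422.7 ≈ 2.00.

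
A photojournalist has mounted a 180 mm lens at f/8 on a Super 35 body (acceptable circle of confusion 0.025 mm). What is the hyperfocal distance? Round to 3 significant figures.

162 m

Hyperfocal distance H = f²/(N·c) + f = 180²/(8 × 0.025) + 180 = 32400/0.2 + 180 ≈ 162180.0 mm ≈ 162 m.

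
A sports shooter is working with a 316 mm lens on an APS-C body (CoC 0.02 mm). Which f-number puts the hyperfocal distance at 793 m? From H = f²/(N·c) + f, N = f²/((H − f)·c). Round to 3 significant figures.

f/6.30

Rearrange H = f²/(N·c) + f for N: N = f² / ((H − f)·c).
N = 316² / ((793000 − 316) × 0.02) = 99856 / 15854 ≈ 6.30.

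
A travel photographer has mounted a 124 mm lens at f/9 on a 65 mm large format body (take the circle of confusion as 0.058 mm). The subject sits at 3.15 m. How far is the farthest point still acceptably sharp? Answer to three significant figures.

3.51 m

Hyperfocal distance H = f²/(N·c) + f = 124²/(9 × 0.058) + 124 = 15376/0.522 + 124 ≈ 29579.9 mm ≈ 29.58 m.
Far limit Df = s·(H − f)/(H − s) = 3150 × (29579.9 − 124) / (29579.9 − 3150) = 3150 × 29455.9 / 26429.9 ≈ 3510.6 mm ≈ 3.51 m.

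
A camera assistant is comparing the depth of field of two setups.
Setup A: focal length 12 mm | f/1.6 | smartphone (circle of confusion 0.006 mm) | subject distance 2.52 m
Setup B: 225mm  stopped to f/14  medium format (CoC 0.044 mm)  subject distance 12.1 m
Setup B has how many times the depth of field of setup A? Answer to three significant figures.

Setup A: H = 12²/(1.6×0.006) + 12 ≈ 15012.0 mm; DoF = Df − Dn = 3025.94 − 2159.01 ≈ 866.93 mm.
Setup B: H = 225²/(14×0.044) + 225 ≈ 82408.4 mm; DoF = Df − Dn = 14143.7 − 10572.4 ≈ 3571.3 mm.
Ratio = 3571.3 / 866.93 ≈ 4.12.

4.12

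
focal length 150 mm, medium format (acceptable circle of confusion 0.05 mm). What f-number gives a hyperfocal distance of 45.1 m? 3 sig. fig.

f/10

Rearrange H = f²/(N·c) + f for N: N = f² / ((H − f)·c).
N = 150² / ((45100 − 150) × 0.05) = 22500 / 2248 ≈ 10.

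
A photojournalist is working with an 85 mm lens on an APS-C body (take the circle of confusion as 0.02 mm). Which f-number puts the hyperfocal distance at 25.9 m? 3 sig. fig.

Rearrange H = f²/(N·c) + f for N: N = f² / ((H − f)·c).
N = 85² / ((25900 − 85) × 0.02) = 7225 / 516.3 ≈ 14.

f/14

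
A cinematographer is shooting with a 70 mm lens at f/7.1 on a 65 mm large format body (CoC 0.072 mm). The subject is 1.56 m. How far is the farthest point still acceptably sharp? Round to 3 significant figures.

1.85 m

Hyperfocal distance H = f²/(N·c) + f = 70²/(7.1 × 0.072) + 70 = 4900/0.5112 + 70 ≈ 9655.3 mm ≈ 9.655 m.
Far limit Df = s·(H − f)/(H − s) = 1560 × (9655.3 − 70) / (9655.3 − 1560) = 1560 × 9585.3 / 8095.3 ≈ 1847.1 mm ≈ 1.85 m.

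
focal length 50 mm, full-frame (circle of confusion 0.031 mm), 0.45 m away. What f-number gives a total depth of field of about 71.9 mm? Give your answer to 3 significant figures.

f/16

Write h = H − f = f²/(N·c). The thin-lens limits are Dn = s·h/(h + (s−f)) and Df = s·h/(h − (s−f)), so DoF = Df − Dn = 2·s·(s−f)·h / (h² − (s−f)²).
That is a quadratic in h: DoF·h² − 2·s·(s−f)·h − DoF·(s−f)² = 0 ⇒ h = (s−f)·(s + √(s² + DoF²)) / DoF = 400 × (450 + √(450² + 71.9²)) / 71.9 = 400 × (450 + 455.708) / 71.9 ≈ 5038.7 mm.
Then N = f²/(c·h) = 50² / (0.031 × 5038.7) = 2500 / 156.20 ≈ 16.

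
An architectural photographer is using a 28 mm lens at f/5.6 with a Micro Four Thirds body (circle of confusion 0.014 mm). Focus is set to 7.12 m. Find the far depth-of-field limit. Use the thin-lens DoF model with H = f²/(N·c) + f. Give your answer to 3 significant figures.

Hyperfocal distance H = f²/(N·c) + f = 28²/(5.6 × 0.014) + 28 = 784/0.0784 + 28 ≈ 10028.0 mm ≈ 10.03 m.
Far limit Df = s·(H − f)/(H − s) = 7120 × (10028.0 − 28) / (10028.0 − 7120) = 7120 × 10000.0 / 2908.0 ≈ 24484 mm ≈ 24.5 m.

24.5 m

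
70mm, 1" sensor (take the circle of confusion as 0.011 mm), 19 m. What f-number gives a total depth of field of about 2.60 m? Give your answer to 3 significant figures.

f/1.60

Write h = H − f = f²/(N·c). The thin-lens limits are Dn = s·h/(h + (s−f)) and Df = s·h/(h − (s−f)), so DoF = Df − Dn = 2·s·(s−f)·h / (h² − (s−f)²).
That is a quadratic in h: DoF·h² − 2·s·(s−f)·h − DoF·(s−f)² = 0 ⇒ h = (s−f)·(s + √(s² + DoF²)) / DoF = 18930 × (19000 + √(19000² + 2600²)) / 2600 = 18930 × (19000 + 19177.1) / 2600 ≈ 277958 mm.
Then N = f²/(c·h) = 70² / (0.011 × 277958) = 4900 / 3057.5 ≈ 1.60.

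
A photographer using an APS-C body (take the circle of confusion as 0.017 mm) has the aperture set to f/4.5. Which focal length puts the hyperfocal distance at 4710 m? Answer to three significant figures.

From H = f²/(N·c) + f, with f ≪ H: f ≈ √(H·N·c) = √(4710000 × 4.5 × 0.017) = √360315 ≈ 600.3 mm.
The +f correction barely moves this — solving exactly, f² + N·c·f − N·c·H = 0 ⇒ f = (−N·c + √((N·c)² + 4·N·c·H))/2 = (−0.0765 + √1441260)/2 ≈ 600.22 mm, so f ≈ 600 mm.

600 mm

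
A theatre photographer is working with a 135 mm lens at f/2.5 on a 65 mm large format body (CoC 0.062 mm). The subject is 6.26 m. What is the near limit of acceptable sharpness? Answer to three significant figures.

5.95 m

Hyperfocal distance H = f²/(N·c) + f = 135²/(2.5 × 0.062) + 135 = 18225/0.155 + 135 ≈ 117715.6 mm ≈ 117.7 m.
Near limit Dn = s·(H − f)/(H + s − 2f) = 6260 × (117715.6 − 135) / (117715.6 + 6260 − 2 × 135) = 6260 × 117580.6 / 123705.6 ≈ 5950.1 mm ≈ 5.95 m.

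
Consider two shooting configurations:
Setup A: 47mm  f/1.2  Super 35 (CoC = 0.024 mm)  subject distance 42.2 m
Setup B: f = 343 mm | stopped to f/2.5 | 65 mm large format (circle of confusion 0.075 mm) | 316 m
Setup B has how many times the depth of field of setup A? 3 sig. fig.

6.41

Setup A: H = 47²/(1.2×0.024) + 47 ≈ 76748.4 mm; DoF = Df − Dn = 93689 − 27233 ≈ 66456 mm.
Setup B: H = 343²/(2.5×0.075) + 343 ≈ 627804.3 mm; DoF = Df − Dn = 635905 − 210236 ≈ 425669 mm.
Ratio = 425669 / 66456 ≈ 6.41.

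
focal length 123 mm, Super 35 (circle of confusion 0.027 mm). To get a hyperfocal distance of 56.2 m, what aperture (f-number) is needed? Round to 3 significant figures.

f/9.99

Rearrange H = f²/(N·c) + f for N: N = f² / ((H − f)·c).
N = 123² / ((56200 − 123) × 0.027) = 15129 / 1514 ≈ 9.99.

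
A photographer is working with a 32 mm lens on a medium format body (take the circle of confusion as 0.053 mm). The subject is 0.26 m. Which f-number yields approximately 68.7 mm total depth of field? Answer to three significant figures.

f/11

Write h = H − f = f²/(N·c). The thin-lens limits are Dn = s·h/(h + (s−f)) and Df = s·h/(h − (s−f)), so DoF = Df − Dn = 2·s·(s−f)·h / (h² − (s−f)²).
That is a quadratic in h: DoF·h² − 2·s·(s−f)·h − DoF·(s−f)² = 0 ⇒ h = (s−f)·(s + √(s² + DoF²)) / DoF = 228 × (260 + √(260² + 68.7²)) / 68.7 = 228 × (260 + 268.923) / 68.7 ≈ 1755.4 mm.
Then N = f²/(c·h) = 32² / (0.053 × 1755.4) = 1024 / 93.035 ≈ 11.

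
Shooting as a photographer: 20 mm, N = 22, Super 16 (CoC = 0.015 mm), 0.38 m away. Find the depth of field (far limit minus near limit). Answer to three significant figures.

Hyperfocal distance H = f²/(N·c) + f = 20²/(22 × 0.015) + 20 = 400/0.33 + 20 ≈ 1232.1 mm ≈ 1.232 m.
Near limit Dn = s·(H − f)/(H + s − 2f) = 380 × (1232.1 − 20) / (1232.1 + 380 − 2 × 20) = 380 × 1212.1 / 1572.1 ≈ 292.98 mm.
Far limit Df = s·(H − f)/(H − s) = 380 × (1232.1 − 20) / (1232.1 − 380) = 380 × 1212.1 / 852.1 ≈ 540.54 mm.
Depth of field = Df − Dn = 540.54 − 292.98 ≈ 247.56 mm.

248 mm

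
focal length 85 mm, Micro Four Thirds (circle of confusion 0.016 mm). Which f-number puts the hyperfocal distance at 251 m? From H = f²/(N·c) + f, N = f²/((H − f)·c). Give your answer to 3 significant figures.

f/1.80

Rearrange H = f²/(N·c) + f for N: N = f² / ((H − f)·c).
N = 85² / ((251000 − 85) × 0.016) = 7225 / 4015 ≈ 1.80.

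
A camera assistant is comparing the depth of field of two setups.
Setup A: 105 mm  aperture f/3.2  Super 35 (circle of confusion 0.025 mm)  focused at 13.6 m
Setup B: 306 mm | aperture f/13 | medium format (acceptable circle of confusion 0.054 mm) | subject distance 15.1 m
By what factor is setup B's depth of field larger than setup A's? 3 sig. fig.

Setup A: H = 105²/(3.2×0.025) + 105 ≈ 137917.5 mm; DoF = Df − Dn = 15076.3 − 12387.0 ≈ 2689.3 mm.
Setup B: H = 306²/(13×0.054) + 306 ≈ 133690.6 mm; DoF = Df − Dn = 16983.7 − 13592.4 ≈ 3391.3 mm.
Ratio = 3391.3 / 2689.3 ≈ 1.26.

1.26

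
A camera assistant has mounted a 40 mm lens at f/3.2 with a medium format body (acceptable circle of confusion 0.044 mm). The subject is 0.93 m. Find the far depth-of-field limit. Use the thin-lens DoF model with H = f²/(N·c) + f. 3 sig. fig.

1.01 m

Hyperfocal distance H = f²/(N·c) + f = 40²/(3.2 × 0.044) + 40 = 1600/0.1408 + 40 ≈ 11403.6 mm ≈ 11.40 m.
Far limit Df = s·(H − f)/(H − s) = 930 × (11403.6 − 40) / (11403.6 − 930) = 930 × 11363.6 / 10473.6 ≈ 1009.0 mm ≈ 1.01 m.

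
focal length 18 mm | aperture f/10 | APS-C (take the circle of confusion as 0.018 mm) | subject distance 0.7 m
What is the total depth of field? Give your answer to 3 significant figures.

Hyperfocal distance H = f²/(N·c) + f = 18²/(10 × 0.018) + 18 = 324/0.18 + 18 ≈ 1818.0 mm ≈ 1.818 m.
Near limit Dn = s·(H − f)/(H + s − 2f) = 700 × (1818.0 − 18) / (1818.0 + 700 − 2 × 18) = 700 × 1800.0 / 2482.0 ≈ 507.66 mm.
Far limit Df = s·(H − f)/(H − s) = 700 × (1818.0 − 18) / (1818.0 − 700) = 700 × 1800.0 / 1118.0 ≈ 1127.01 mm.
Depth of field = Df − Dn = 1127.01 − 507.66 ≈ 619.35 mm ≈ 0.619 m.

0.619 m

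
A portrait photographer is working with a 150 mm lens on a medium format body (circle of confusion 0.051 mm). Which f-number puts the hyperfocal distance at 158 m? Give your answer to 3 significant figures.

Rearrange H = f²/(N·c) + f for N: N = f² / ((H − f)·c).
N = 150² / ((158000 − 150) × 0.051) = 22500 / 8050 ≈ 2.79.

f/2.79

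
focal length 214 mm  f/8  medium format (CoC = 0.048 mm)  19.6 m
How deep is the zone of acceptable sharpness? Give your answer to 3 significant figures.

Hyperfocal distance H = f²/(N·c) + f = 214²/(8 × 0.048) + 214 = 45796/0.384 + 214 ≈ 119474.4 mm ≈ 119.5 m.
Near limit Dn = s·(H − f)/(H + s − 2f) = 19600 × (119474.4 − 214) / (119474.4 + 19600 − 2 × 214) = 19600 × 119260.4 / 138646.4 ≈ 16859.5 mm.
Far limit Df = s·(H − f)/(H − s) = 19600 × (119474.4 − 214) / (119474.4 − 19600) = 19600 × 119260.4 / 99874.4 ≈ 23404.4 mm.
Depth of field = Df − Dn = 23404.4 − 16859.5 ≈ 6544.9 mm ≈ 6.54 m.

6.54 m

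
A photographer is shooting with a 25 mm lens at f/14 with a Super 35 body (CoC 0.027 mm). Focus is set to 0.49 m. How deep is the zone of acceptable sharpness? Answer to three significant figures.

299 mm

Hyperfocal distance H = f²/(N·c) + f = 25²/(14 × 0.027) + 25 = 625/0.378 + 25 ≈ 1678.4 mm ≈ 1.678 m.
Near limit Dn = s·(H − f)/(H + s − 2f) = 490 × (1678.4 − 25) / (1678.4 + 490 − 2 × 25) = 490 × 1653.4 / 2118.4 ≈ 382.44 mm.
Far limit Df = s·(H − f)/(H − s) = 490 × (1678.4 − 25) / (1678.4 − 490) = 490 × 1653.4 / 1188.4 ≈ 681.72 mm.
Depth of field = Df − Dn = 681.72 − 382.44 ≈ 299.28 mm.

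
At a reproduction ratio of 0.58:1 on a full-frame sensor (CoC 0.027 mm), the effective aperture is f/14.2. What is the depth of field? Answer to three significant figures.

At magnification m, DoF ≈ 2·N_eff·c/m² = 2 × 14.2 × 0.027 / 0.58² = 0.7668 / 0.3364 ≈ 2.28 mm.

2.28 mm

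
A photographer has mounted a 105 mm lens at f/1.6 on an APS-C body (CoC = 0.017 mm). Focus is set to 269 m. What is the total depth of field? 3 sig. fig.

Hyperfocal distance H = f²/(N·c) + f = 105²/(1.6 × 0.017) + 105 = 11025/0.0272 + 105 ≈ 405435.9 mm ≈ 405.4 m.
Near limit Dn = s·(H − f)/(H + s − 2f) = 269000 × (405435.9 − 105) / (405435.9 + 269000 − 2 × 105) = 269000 × 405330.9 / 674225.9 ≈ 161717 mm.
Far limit Df = s·(H − f)/(H − s) = 269000 × (405435.9 − 105) / (405435.9 − 269000) = 269000 × 405330.9 / 136435.9 ≈ 799159 mm.
Depth of field = Df − Dn = 799159 − 161717 ≈ 637442 mm ≈ 637 m.

637 m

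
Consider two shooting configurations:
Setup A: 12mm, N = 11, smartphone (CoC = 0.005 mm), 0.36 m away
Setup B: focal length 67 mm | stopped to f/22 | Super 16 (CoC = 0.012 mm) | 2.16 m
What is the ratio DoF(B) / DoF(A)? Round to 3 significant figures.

Setup A: H = 12²/(11×0.005) + 12 ≈ 2630.2 mm; DoF = Df − Dn = 415.185 − 317.764 ≈ 97.421 mm.
Setup B: H = 67²/(22×0.012) + 67 ≈ 17070.8 mm; DoF = Df − Dn = 2463.20 − 1923.26 ≈ 539.94 mm.
Ratio = 539.94 / 97.421 ≈ 5.54.

5.54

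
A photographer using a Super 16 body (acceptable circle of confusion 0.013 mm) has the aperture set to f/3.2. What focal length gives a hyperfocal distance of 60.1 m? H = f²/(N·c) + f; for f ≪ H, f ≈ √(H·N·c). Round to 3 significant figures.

50.0 mm

From H = f²/(N·c) + f, with f ≪ H: f ≈ √(H·N·c) = √(60100 × 3.2 × 0.013) = √2500.2 ≈ 50.00 mm.
The +f correction barely moves this — solving exactly, f² + N·c·f − N·c·H = 0 ⇒ f = (−N·c + √((N·c)² + 4·N·c·H))/2 = (−0.0416 + √10001)/2 ≈ 49.981 mm, so f ≈ 50.0 mm.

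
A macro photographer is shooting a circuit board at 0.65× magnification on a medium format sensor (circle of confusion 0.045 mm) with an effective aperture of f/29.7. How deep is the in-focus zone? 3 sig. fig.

At magnification m, DoF ≈ 2·N_eff·c/m² = 2 × 29.7 × 0.045 / 0.65² = 2.673 / 0.4225 ≈ 6.33 mm.

6.33 mm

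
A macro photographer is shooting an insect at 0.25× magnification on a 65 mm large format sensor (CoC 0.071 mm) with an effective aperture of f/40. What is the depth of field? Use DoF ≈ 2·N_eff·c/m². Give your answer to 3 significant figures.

90.9 mm

At magnification m, DoF ≈ 2·N_eff·c/m² = 2 × 40 × 0.071 / 0.25² = 5.68 / 0.0625 ≈ 90.9 mm.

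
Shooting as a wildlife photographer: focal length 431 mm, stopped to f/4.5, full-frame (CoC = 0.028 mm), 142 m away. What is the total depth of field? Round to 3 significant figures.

27.5 m

Hyperfocal distance H = f²/(N·c) + f = 431²/(4.5 × 0.028) + 431 = 185761/0.126 + 431 ≈ 1474724.7 mm ≈ 1475 m.
Near limit Dn = s·(H − f)/(H + s − 2f) = 142000 × (1474724.7 − 431) / (1474724.7 + 142000 − 2 × 431) = 142000 × 1474293.7 / 1615862.7 ≈ 129559 mm.
Far limit Df = s·(H − f)/(H − s) = 142000 × (1474724.7 − 431) / (1474724.7 − 142000) = 142000 × 1474293.7 / 1332724.7 ≈ 157084 mm.
Depth of field = Df − Dn = 157084 − 129559 ≈ 27525 mm ≈ 27.5 m.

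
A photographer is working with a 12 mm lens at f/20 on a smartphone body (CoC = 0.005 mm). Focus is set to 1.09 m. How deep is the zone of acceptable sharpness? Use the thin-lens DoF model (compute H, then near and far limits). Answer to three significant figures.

3.71 m

Hyperfocal distance H = f²/(N·c) + f = 12²/(20 × 0.005) + 12 = 144/0.1 + 12 ≈ 1452.0 mm ≈ 1.452 m.
Near limit Dn = s·(H − f)/(H + s − 2f) = 1090 × (1452.0 − 12) / (1452.0 + 1090 − 2 × 12) = 1090 × 1440.0 / 2518.0 ≈ 623.4 mm.
Far limit Df = s·(H − f)/(H − s) = 1090 × (1452.0 − 12) / (1452.0 − 1090) = 1090 × 1440.0 / 362.0 ≈ 4335.9 mm.
Depth of field = Df − Dn = 4335.9 − 623.4 ≈ 3712.5 mm ≈ 3.71 m.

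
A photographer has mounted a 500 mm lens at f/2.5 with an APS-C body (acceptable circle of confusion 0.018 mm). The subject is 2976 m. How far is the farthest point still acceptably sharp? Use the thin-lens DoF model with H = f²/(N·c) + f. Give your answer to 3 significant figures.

Hyperfocal distance H = f²/(N·c) + f = 500²/(2.5 × 0.018) + 500 = 250000/0.045 + 500 ≈ 5556055.6 mm ≈ 5556 m.
Far limit Df = s·(H − f)/(H − s) = 2976000 × (5556055.6 − 500) / (5556055.6 − 2976000) = 2976000 × 5555555.6 / 2580055.6 ≈ 6408131 mm ≈ 6410 m.

6410 m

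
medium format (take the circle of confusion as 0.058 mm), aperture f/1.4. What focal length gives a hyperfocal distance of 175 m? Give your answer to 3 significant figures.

119 mm

From H = f²/(N·c) + f, with f ≪ H: f ≈ √(H·N·c) = √(175000 × 1.4 × 0.058) = √14210 ≈ 119.2 mm.
The +f correction barely moves this — solving exactly, f² + N·c·f − N·c·H = 0 ⇒ f = (−N·c + √((N·c)² + 4·N·c·H))/2 = (−0.0812 + √56840)/2 ≈ 119.17 mm, so f ≈ 119 mm.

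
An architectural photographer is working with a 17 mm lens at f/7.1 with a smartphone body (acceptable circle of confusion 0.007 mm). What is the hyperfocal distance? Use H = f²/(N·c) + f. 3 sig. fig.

5.83 m

Hyperfocal distance H = f²/(N·c) + f = 17²/(7.1 × 0.007) + 17 = 289/0.0497 + 17 ≈ 5831.9 mm ≈ 5.83 m.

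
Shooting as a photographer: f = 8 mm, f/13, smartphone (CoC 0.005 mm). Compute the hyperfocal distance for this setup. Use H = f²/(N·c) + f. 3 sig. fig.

0.993 m

Hyperfocal distance H = f²/(N·c) + f = 8²/(13 × 0.005) + 8 = 64/0.065 + 8 ≈ 992.6 mm ≈ 0.993 m.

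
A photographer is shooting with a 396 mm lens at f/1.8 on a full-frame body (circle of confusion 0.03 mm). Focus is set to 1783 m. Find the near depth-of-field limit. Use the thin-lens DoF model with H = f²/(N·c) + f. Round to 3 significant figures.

Hyperfocal distance H = f²/(N·c) + f = 396²/(1.8 × 0.03) + 396 = 156816/0.054 + 396 ≈ 2904396.0 mm ≈ 2904 m.
Near limit Dn = s·(H − f)/(H + s − 2f) = 1783000 × (2904396.0 − 396) / (2904396.0 + 1783000 − 2 × 396) = 1783000 × 2904000.0 / 4686604.0 ≈ 1104815 mm ≈ 1100 m.

1100 m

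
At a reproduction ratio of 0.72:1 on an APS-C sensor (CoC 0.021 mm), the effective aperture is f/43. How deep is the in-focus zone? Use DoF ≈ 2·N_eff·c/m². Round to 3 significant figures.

At magnification m, DoF ≈ 2·N_eff·c/m² = 2 × 43 × 0.021 / 0.72² = 1.806 / 0.5184 ≈ 3.48 mm.

3.48 mm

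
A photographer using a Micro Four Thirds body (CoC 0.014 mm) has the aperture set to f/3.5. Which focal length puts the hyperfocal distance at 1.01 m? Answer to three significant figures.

7.01 mm

From H = f²/(N·c) + f, with f ≪ H: f ≈ √(H·N·c) = √(1010 × 3.5 × 0.014) = √49.490 ≈ 7.035 mm.
Exact: f² + N·c·f − N·c·H = 0 ⇒ f = (−N·c + √((N·c)² + 4·N·c·H))/2 = (−0.049 + √197.96)/2 ≈ 7.0105 mm ≈ 7.01 mm.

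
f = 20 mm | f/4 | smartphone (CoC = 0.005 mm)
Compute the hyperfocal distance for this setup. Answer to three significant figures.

Hyperfocal distance H = f²/(N·c) + f = 20²/(4 × 0.005) + 20 = 400/0.02 + 20 ≈ 20020.0 mm ≈ 20.0 m.

20.0 m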